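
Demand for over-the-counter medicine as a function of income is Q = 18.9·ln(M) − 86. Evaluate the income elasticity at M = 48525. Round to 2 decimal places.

0.16

At M = 48525: Q = 117.928.
dQ/dM = 18.9/M = 0.00038949 at this income.
η = (dQ/dM)·(M/Q) = 0.00038949 × (48525/117.928) = 0.16.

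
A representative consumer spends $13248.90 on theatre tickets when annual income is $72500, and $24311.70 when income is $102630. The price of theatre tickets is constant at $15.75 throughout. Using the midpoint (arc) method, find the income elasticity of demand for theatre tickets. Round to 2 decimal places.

1.71

With a constant price, Q₁ = 13248.90/15.75 = 841.200 and Q₂ = 24311.70/15.75 = 1543.600 (equivalently, work directly with expenditure since P cancels).
Midpoint %ΔQ = (24311.70 − 13248.90)/18780.30 = 0.58906; midpoint %ΔI = (102630 − 72500)/87565 = 0.34409.
η = 0.58906 / 0.34409 = 1.71.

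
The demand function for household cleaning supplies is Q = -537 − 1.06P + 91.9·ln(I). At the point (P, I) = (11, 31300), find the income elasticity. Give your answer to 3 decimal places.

At P = 11, I = 31300: Q = 402.631.
Holding P constant, ∂Q/∂I = 91.9/I = 0.0029361.
η_I = (∂Q/∂I)·(I/Q) = 0.0029361 × (31300/402.631) = 0.228.

0.228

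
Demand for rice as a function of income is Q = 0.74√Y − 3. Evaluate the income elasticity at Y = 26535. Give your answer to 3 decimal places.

0.513

At Y = 26535: Q = 117.543.
dQ/dY = 0.74/(2√Y) = 0.00227139 at this income.
η = (dQ/dY)·(Y/Q) = 0.00227139 × (26535/117.543) = 0.513.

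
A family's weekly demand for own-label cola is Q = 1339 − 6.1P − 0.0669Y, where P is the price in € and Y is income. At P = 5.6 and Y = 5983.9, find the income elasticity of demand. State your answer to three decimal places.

-0.443

At P = 5.6, Y = 5983.9: Q = 904.517.
Holding P constant, ∂Q/∂Y = −0.0669.
η_Y = (∂Q/∂Y)·(Y/Q) = -0.0669 × (5983.9/904.517) = -0.443.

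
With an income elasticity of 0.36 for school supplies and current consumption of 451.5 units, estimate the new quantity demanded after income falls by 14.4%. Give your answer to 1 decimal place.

%ΔQ ≈ η × %ΔI = 0.36 × (-14.4%) = -5.184%.
New Q ≈ 451.5 × (1 − 0.05184) = 428.1.

428.1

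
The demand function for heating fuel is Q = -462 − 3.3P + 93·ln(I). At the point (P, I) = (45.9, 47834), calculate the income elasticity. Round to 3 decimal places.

0.239

At P = 45.9, I = 47834: Q = 388.651.
Holding P constant, ∂Q/∂I = 93/I = 0.00194422.
η_I = (∂Q/∂I)·(I/Q) = 0.00194422 × (47834/388.651) = 0.239.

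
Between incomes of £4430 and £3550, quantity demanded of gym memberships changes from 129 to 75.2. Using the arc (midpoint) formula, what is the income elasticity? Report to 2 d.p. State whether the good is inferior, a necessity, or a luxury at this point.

2.39 (luxury)

ΔQ = 75.2 − 129 = -53.8; midpoint Q̄ = (129 + 75.2)/2 = 102.1.
ΔI = 3550 − 4430 = -880; midpoint Ī = (4430 + 3550)/2 = 3990.
η = (ΔQ/Q̄) ÷ (ΔI/Ī) = (-53.8/102.1) ÷ (-880/3990) = 2.39.
η > 1 ⇒ luxury.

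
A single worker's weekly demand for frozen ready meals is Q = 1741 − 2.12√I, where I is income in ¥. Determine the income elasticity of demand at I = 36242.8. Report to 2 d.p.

At I = 36242.8: Q = 1337.404.
dQ/dI = -2.12/(2√I) = -0.00556795 at this income.
η = (dQ/dI)·(I/Q) = -0.00556795 × (36242.8/1337.404) = -0.15.

-0.15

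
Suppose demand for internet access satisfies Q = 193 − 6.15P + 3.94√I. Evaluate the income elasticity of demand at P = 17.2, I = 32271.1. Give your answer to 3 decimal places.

0.445

At P = 17.2, I = 32271.1: Q = 795.008.
Holding P constant, ∂Q/∂I = 3.94/(2√I) = 0.0109663.
η_I = (∂Q/∂I)·(I/Q) = 0.0109663 × (32271.1/795.008) = 0.445.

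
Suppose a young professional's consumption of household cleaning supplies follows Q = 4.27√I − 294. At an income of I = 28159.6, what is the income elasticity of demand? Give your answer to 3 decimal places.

0.848

At I = 28159.6: Q = 422.541.
dQ/dI = 4.27/(2√I) = 0.0127229 at this income.
η = (dQ/dI)·(I/Q) = 0.0127229 × (28159.6/422.541) = 0.848.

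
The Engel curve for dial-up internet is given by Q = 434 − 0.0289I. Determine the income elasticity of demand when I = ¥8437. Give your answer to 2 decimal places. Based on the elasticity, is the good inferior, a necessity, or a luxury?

-1.28 (inferior good)

At I = 8437: Q = 190.171.
dQ/dI = −0.0289.
η = (dQ/dI)·(I/Q) = -0.0289 × (8437/190.171) = -1.28.
Since η < 0, the good is an inferior good.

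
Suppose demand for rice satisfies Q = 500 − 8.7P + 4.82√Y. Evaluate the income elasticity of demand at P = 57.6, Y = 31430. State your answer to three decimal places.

0.501

At P = 57.6, Y = 31430: Q = 853.394.
Holding P constant, ∂Q/∂Y = 4.82/(2√Y) = 0.0135939.
η_Y = (∂Q/∂Y)·(Y/Q) = 0.0135939 × (31430/853.394) = 0.501.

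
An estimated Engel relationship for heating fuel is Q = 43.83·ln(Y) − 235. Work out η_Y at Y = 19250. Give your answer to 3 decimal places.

At Y = 19250: Q = 197.395.
dQ/dY = 43.83/Y = 0.00227688 at this income.
η = (dQ/dY)·(Y/Q) = 0.00227688 × (19250/197.395) = 0.222.

0.222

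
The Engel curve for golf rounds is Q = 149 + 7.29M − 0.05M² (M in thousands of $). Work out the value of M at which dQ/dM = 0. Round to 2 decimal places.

72.90

dQ/dM = 7.29 − 0.1M.
The good is inferior where dQ/dM < 0. Setting dQ/dM = 0 gives M = 7.29 / 0.1 = 72.90.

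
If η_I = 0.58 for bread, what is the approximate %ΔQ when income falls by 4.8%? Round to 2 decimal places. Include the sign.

-2.78%

%ΔQ ≈ η × %ΔI = 0.58 × (-4.8%) = -2.78%.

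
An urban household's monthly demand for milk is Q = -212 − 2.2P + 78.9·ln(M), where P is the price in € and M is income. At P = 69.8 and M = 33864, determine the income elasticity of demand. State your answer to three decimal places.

At P = 69.8, M = 33864: Q = 457.376.
Holding P constant, ∂Q/∂M = 78.9/M = 0.00232991.
η_M = (∂Q/∂M)·(M/Q) = 0.00232991 × (33864/457.376) = 0.173.

0.173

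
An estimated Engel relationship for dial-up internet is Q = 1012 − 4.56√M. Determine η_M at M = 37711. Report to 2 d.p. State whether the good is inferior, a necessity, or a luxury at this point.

At M = 37711: Q = 126.479.
dQ/dM = -4.56/(2√M) = -0.0117409 at this income.
η = (dQ/dM)·(M/Q) = -0.0117409 × (37711/126.479) = -3.50.
Since η < 0, the good is an inferior good.

-3.50 (inferior good)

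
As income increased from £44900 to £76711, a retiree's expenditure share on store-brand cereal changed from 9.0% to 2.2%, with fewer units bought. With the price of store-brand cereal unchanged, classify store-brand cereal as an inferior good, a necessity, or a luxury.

Quantity demanded falls as income rises, so η < 0.

inferior good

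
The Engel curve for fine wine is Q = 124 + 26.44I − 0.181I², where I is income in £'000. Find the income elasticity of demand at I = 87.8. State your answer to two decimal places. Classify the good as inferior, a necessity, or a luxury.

At I = 87.8: Q = 1050.1320.
dQ/dI = 26.44 − 0.362I = -5.34360.
η = (dQ/dI)·(I/Q) = -5.34360 × (87.8/1050.1320) = -0.45.
η < 0 ⇒ inferior good.

-0.45 (inferior good)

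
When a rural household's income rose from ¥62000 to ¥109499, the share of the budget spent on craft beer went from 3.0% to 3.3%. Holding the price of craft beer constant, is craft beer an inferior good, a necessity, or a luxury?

luxury

The budget share rises as income rises, so η > 1.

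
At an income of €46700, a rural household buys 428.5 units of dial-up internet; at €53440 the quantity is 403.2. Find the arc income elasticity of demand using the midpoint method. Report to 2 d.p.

ΔQ = 403.2 − 428.5 = -25.3; midpoint Q̄ = (428.5 + 403.2)/2 = 415.85.
ΔI = 53440 − 46700 = 6740; midpoint Ī = (46700 + 53440)/2 = 50070.
η = (ΔQ/Q̄) ÷ (ΔI/Ī) = (-25.3/415.85) ÷ (6740/50070) = -0.45.

-0.45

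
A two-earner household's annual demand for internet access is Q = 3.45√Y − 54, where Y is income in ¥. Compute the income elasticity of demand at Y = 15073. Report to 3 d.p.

0.573

At Y = 15073: Q = 369.564.
dQ/dY = 3.45/(2√Y) = 0.0140504 at this income.
η = (dQ/dY)·(Y/Q) = 0.0140504 × (15073/369.564) = 0.573.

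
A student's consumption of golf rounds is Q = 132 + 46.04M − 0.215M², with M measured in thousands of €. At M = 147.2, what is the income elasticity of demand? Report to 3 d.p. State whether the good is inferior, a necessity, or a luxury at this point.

At M = 147.2: Q = 2250.5024.
dQ/dM = 46.04 − 0.43M = -17.25600.
η = (dQ/dM)·(M/Q) = -17.25600 × (147.2/2250.5024) = -1.129.
η < 0 ⇒ inferior good.

-1.129 (inferior good)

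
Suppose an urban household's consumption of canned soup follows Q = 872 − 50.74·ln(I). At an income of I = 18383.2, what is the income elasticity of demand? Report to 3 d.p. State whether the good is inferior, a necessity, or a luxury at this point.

At I = 18383.2: Q = 373.774.
dQ/dI = -50.74/I = -0.00276013 at this income.
η = (dQ/dI)·(I/Q) = -0.00276013 × (18383.2/373.774) = -0.136.
Since η < 0, the good is an inferior good.

-0.136 (inferior good)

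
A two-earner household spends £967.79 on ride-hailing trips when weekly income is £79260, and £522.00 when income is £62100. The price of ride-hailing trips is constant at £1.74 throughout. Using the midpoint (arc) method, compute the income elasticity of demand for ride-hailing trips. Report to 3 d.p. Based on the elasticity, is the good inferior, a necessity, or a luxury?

With a constant price, Q₁ = 967.79/1.74 = 556.201 and Q₂ = 522.00/1.74 = 300.000 (equivalently, work directly with expenditure since P cancels).
Midpoint %ΔQ = (522.00 − 967.79)/744.90 = -0.59846; midpoint %ΔI = (62100 − 79260)/70680 = -0.24278.
η = -0.59846 / -0.24278 = 2.465.
η > 1 ⇒ luxury.

2.465 (luxury)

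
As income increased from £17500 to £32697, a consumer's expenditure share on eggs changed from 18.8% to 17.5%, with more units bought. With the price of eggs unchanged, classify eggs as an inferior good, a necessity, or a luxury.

necessity

Quantity rises but the budget share falls as income rises, so 0 < η < 1.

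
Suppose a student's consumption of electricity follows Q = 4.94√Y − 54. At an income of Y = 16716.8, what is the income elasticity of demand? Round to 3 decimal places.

0.546

At Y = 16716.8: Q = 584.710.
dQ/dY = 4.94/(2√Y) = 0.0191038 at this income.
η = (dQ/dY)·(Y/Q) = 0.0191038 × (16716.8/584.710) = 0.546.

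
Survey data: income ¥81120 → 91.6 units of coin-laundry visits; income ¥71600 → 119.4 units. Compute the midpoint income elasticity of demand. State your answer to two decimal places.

ΔQ = 119.4 − 91.6 = 27.8; midpoint Q̄ = (91.6 + 119.4)/2 = 105.5.
ΔI = 71600 − 81120 = -9520; midpoint Ī = (81120 + 71600)/2 = 76360.
η = (ΔQ/Q̄) ÷ (ΔI/Ī) = (27.8/105.5) ÷ (-9520/76360) = -2.11.

-2.11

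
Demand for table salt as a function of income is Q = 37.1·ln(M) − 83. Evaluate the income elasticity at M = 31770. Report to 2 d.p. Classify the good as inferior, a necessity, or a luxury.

0.12 (necessity)

At M = 31770: Q = 301.589.
dQ/dM = 37.1/M = 0.00116777 at this income.
η = (dQ/dM)·(M/Q) = 0.00116777 × (31770/301.589) = 0.12.
Since 0 < η < 1, the good is a necessity.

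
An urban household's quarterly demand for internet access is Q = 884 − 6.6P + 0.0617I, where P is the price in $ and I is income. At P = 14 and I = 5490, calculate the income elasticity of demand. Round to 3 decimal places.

At P = 14, I = 5490: Q = 1130.333.
Holding P constant, ∂Q/∂I = 0.0617.
η_I = (∂Q/∂I)·(I/Q) = 0.0617 × (5490/1130.333) = 0.300.

0.300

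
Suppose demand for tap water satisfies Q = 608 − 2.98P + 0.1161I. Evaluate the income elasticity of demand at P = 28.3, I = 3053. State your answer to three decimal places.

0.404

At P = 28.3, I = 3053: Q = 878.119.
Holding P constant, ∂Q/∂I = 0.1161.
η_I = (∂Q/∂I)·(I/Q) = 0.1161 × (3053/878.119) = 0.404.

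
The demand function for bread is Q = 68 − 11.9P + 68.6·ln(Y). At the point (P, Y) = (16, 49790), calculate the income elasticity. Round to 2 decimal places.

At P = 16, Y = 49790: Q = 619.548.
Holding P constant, ∂Q/∂Y = 68.6/Y = 0.00137779.
η_Y = (∂Q/∂Y)·(Y/Q) = 0.00137779 × (49790/619.548) = 0.11.

0.11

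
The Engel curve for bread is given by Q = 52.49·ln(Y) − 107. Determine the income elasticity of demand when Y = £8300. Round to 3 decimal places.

At Y = 8300: Q = 366.670.
dQ/dY = 52.49/Y = 0.0063241 at this income.
η = (dQ/dY)·(Y/Q) = 0.0063241 × (8300/366.670) = 0.143.

0.143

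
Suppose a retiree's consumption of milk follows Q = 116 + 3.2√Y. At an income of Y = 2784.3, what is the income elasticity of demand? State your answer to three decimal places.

0.296

At Y = 2784.3: Q = 284.853.
dQ/dY = 3.2/(2√Y) = 0.0303223 at this income.
η = (dQ/dY)·(Y/Q) = 0.0303223 × (2784.3/284.853) = 0.296.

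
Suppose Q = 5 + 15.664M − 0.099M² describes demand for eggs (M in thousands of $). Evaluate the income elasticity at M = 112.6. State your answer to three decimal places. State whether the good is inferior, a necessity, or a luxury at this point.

At M = 112.6: Q = 513.5692.
dQ/dM = 15.664 − 0.198M = -6.63080.
η = (dQ/dM)·(M/Q) = -6.63080 × (112.6/513.5692) = -1.454.
η < 0 ⇒ inferior good.

-1.454 (inferior good)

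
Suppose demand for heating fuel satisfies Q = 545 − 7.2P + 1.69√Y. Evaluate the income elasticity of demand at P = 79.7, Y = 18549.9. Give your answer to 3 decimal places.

At P = 79.7, Y = 18549.9: Q = 201.335.
Holding P constant, ∂Q/∂Y = 1.69/(2√Y) = 0.0062042.
η_Y = (∂Q/∂Y)·(Y/Q) = 0.0062042 × (18549.9/201.335) = 0.572.

0.572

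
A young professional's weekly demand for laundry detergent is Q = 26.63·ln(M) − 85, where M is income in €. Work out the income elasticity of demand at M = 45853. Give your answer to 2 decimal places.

0.13

At M = 45853: Q = 200.825.
dQ/dM = 26.63/M = 0.000580769 at this income.
η = (dQ/dM)·(M/Q) = 0.000580769 × (45853/200.825) = 0.13.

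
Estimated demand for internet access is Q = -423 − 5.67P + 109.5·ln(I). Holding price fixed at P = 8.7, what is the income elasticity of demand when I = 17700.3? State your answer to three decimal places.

At P = 8.7, I = 17700.3: Q = 598.727.
Holding P constant, ∂Q/∂I = 109.5/I = 0.00618634.
η_I = (∂Q/∂I)·(I/Q) = 0.00618634 × (17700.3/598.727) = 0.183.

0.183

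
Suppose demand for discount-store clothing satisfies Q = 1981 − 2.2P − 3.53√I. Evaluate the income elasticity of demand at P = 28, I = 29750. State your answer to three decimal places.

At P = 28, I = 29750: Q = 1310.539.
Holding P constant, ∂Q/∂I = -3.53/(2√I) = -0.010233.
η_I = (∂Q/∂I)·(I/Q) = -0.010233 × (29750/1310.539) = -0.232.

-0.232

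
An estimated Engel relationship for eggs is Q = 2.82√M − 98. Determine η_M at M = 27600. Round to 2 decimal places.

0.63

At M = 27600: Q = 370.494.
dQ/dM = 2.82/(2√M) = 0.0084872 at this income.
η = (dQ/dM)·(M/Q) = 0.0084872 × (27600/370.494) = 0.63.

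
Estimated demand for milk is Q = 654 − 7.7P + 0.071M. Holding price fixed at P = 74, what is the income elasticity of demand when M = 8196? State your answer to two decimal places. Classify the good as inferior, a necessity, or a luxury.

At P = 74, M = 8196: Q = 666.116.
Holding P constant, ∂Q/∂M = 0.071.
η_M = (∂Q/∂M)·(M/Q) = 0.071 × (8196/666.116) = 0.87.
Since 0 < η < 1, this is a necessity.

0.87 (necessity)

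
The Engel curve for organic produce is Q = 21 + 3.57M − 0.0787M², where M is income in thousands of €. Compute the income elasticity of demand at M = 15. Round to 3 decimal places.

0.319

At M = 15: Q = 56.8425.
dQ/dM = 3.57 − 0.1574M = 1.20900.
η = (dQ/dM)·(M/Q) = 1.20900 × (15/56.8425) = 0.319.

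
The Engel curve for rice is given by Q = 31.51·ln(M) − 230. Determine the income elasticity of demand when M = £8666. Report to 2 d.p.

0.57

At M = 8666: Q = 55.706.
dQ/dM = 31.51/M = 0.00363605 at this income.
η = (dQ/dM)·(M/Q) = 0.00363605 × (8666/55.706) = 0.57.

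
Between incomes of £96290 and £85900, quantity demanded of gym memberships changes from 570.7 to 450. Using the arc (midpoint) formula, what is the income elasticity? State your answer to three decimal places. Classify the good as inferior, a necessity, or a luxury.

ΔQ = 450 − 570.7 = -120.7; midpoint Q̄ = (570.7 + 450)/2 = 510.35.
ΔI = 85900 − 96290 = -10390; midpoint Ī = (96290 + 85900)/2 = 91095.
η = (ΔQ/Q̄) ÷ (ΔI/Ī) = (-120.7/510.35) ÷ (-10390/91095) = 2.074.
η > 1 ⇒ luxury.

2.074 (luxury)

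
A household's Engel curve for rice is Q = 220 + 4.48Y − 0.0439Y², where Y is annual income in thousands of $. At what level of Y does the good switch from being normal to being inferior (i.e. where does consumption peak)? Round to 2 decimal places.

dQ/dY = 4.48 − 0.0878Y.
The good is inferior where dQ/dY < 0. Setting dQ/dY = 0 gives Y = 4.48 / 0.0878 = 51.03.

51.03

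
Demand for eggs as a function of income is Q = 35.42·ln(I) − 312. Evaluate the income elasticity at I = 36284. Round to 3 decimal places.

At I = 36284: Q = 59.879.
dQ/dI = 35.42/I = 0.000976188 at this income.
η = (dQ/dI)·(I/Q) = 0.000976188 × (36284/59.879) = 0.592.

0.592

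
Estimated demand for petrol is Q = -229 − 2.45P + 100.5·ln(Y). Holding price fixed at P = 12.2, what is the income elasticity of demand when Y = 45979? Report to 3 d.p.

0.123

At P = 12.2, Y = 45979: Q = 820.072.
Holding P constant, ∂Q/∂Y = 100.5/Y = 0.00218578.
η_Y = (∂Q/∂Y)·(Y/Q) = 0.00218578 × (45979/820.072) = 0.123.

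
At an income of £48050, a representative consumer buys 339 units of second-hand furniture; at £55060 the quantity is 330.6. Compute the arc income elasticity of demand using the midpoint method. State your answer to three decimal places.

-0.185

ΔQ = 330.6 − 339 = -8.4; midpoint Q̄ = (339 + 330.6)/2 = 334.8.
ΔI = 55060 − 48050 = 7010; midpoint Ī = (48050 + 55060)/2 = 51555.
η = (ΔQ/Q̄) ÷ (ΔI/Ī) = (-8.4/334.8) ÷ (7010/51555) = -0.185.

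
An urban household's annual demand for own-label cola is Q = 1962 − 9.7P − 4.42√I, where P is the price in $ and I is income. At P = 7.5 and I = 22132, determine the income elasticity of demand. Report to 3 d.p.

-0.267

At P = 7.5, I = 22132: Q = 1231.694.
Holding P constant, ∂Q/∂I = -4.42/(2√I) = -0.0148553.
η_I = (∂Q/∂I)·(I/Q) = -0.0148553 × (22132/1231.694) = -0.267.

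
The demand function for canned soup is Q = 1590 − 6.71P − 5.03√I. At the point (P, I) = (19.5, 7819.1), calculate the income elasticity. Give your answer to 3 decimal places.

At P = 19.5, I = 7819.1: Q = 1014.374.
Holding P constant, ∂Q/∂I = -5.03/(2√I) = -0.028442.
η_I = (∂Q/∂I)·(I/Q) = -0.028442 × (7819.1/1014.374) = -0.219.

-0.219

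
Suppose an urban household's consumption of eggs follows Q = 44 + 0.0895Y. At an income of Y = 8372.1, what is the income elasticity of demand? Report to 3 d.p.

At Y = 8372.1: Q = 793.303.
dQ/dY = 0.0895.
η = (dQ/dY)·(Y/Q) = 0.0895 × (8372.1/793.303) = 0.945.

0.945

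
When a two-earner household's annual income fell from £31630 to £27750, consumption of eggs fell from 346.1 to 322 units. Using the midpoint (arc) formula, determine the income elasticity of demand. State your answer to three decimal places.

ΔQ = 322 − 346.1 = -24.1; midpoint Q̄ = (346.1 + 322)/2 = 334.05.
ΔI = 27750 − 31630 = -3880; midpoint Ī = (31630 + 27750)/2 = 29690.
η = (ΔQ/Q̄) ÷ (ΔI/Ī) = (-24.1/334.05) ÷ (-3880/29690) = 0.552.

0.552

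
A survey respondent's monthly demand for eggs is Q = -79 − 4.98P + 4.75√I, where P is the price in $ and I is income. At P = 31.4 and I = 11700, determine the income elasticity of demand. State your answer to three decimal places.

0.923

At P = 31.4, I = 11700: Q = 278.419.
Holding P constant, ∂Q/∂I = 4.75/(2√I) = 0.0219569.
η_I = (∂Q/∂I)·(I/Q) = 0.0219569 × (11700/278.419) = 0.923.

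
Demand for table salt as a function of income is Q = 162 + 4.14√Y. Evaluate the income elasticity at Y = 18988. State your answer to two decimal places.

0.39

At Y = 18988: Q = 732.479.
dQ/dY = 4.14/(2√Y) = 0.0150221 at this income.
η = (dQ/dY)·(Y/Q) = 0.0150221 × (18988/732.479) = 0.39.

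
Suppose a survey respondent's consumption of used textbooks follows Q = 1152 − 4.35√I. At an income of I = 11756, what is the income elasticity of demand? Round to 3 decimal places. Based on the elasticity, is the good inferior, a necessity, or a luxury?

At I = 11756: Q = 680.351.
dQ/dI = -4.35/(2√I) = -0.0200599 at this income.
η = (dQ/dI)·(I/Q) = -0.0200599 × (11756/680.351) = -0.347.
Since η < 0, the good is an inferior good.

-0.347 (inferior good)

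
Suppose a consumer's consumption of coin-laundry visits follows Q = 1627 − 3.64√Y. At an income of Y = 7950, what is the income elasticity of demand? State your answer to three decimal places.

At Y = 7950: Q = 1302.448.
dQ/dY = -3.64/(2√Y) = -0.0204121 at this income.
η = (dQ/dY)·(Y/Q) = -0.0204121 × (7950/1302.448) = -0.125.

-0.125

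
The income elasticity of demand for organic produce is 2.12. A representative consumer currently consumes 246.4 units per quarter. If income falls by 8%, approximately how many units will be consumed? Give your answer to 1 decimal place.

%ΔQ ≈ η × %ΔI = 2.12 × (-8%) = -16.96%.
New Q ≈ 246.4 × (1 − 0.1696) = 204.6.

204.6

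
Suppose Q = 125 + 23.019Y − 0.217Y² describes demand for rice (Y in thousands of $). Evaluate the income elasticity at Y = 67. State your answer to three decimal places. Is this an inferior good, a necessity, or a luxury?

At Y = 67: Q = 693.1600.
dQ/dY = 23.019 − 0.434Y = -6.05900.
η = (dQ/dY)·(Y/Q) = -6.05900 × (67/693.1600) = -0.586.
η < 0 ⇒ inferior good.

-0.586 (inferior good)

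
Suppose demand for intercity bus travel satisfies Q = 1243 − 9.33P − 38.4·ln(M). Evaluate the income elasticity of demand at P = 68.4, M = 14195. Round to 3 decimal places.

At P = 68.4, M = 14195: Q = 237.699.
Holding P constant, ∂Q/∂M = -38.4/M = -0.00270518.
η_M = (∂Q/∂M)·(M/Q) = -0.00270518 × (14195/237.699) = -0.162.

-0.162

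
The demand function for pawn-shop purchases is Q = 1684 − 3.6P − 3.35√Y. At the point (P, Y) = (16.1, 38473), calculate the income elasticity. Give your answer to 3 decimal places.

-0.339

At P = 16.1, Y = 38473: Q = 968.953.
Holding P constant, ∂Q/∂Y = -3.35/(2√Y) = -0.00853959.
η_Y = (∂Q/∂Y)·(Y/Q) = -0.00853959 × (38473/968.953) = -0.339.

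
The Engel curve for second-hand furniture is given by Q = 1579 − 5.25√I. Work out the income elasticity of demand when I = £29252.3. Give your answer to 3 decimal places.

At I = 29252.3: Q = 681.077.
dQ/dI = -5.25/(2√I) = -0.0153479 at this income.
η = (dQ/dI)·(I/Q) = -0.0153479 × (29252.3/681.077) = -0.659.

-0.659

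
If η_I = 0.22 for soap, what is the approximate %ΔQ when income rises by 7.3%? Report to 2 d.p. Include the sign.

%ΔQ ≈ η × %ΔI = 0.22 × 7.3% = 1.61%.

1.61%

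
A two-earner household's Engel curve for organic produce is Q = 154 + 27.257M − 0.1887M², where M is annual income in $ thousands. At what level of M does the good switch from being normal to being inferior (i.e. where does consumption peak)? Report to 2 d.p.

72.22

dQ/dM = 27.257 − 0.3774M.
The good is inferior where dQ/dM < 0. Setting dQ/dM = 0 gives M = 27.257 / 0.3774 = 72.22.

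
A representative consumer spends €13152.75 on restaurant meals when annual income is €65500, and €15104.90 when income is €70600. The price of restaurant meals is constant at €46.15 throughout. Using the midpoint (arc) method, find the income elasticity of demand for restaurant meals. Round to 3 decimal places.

1.844

With a constant price, Q₁ = 13152.75/46.15 = 285.000 and Q₂ = 15104.90/46.15 = 327.300 (equivalently, work directly with expenditure since P cancels).
Midpoint %ΔQ = (15104.90 − 13152.75)/14128.83 = 0.13817; midpoint %ΔI = (70600 − 65500)/68050 = 0.07494.
η = 0.13817 / 0.07494 = 1.844.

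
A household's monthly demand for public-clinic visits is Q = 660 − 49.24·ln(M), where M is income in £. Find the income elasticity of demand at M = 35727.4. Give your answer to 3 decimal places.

-0.342

At M = 35727.4: Q = 143.784.
dQ/dM = -49.24/M = -0.00137821 at this income.
η = (dQ/dM)·(M/Q) = -0.00137821 × (35727.4/143.784) = -0.342.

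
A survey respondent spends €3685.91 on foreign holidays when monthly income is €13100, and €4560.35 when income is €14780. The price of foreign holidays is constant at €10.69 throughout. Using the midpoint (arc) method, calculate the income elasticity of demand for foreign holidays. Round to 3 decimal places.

1.760

With a constant price, Q₁ = 3685.91/10.69 = 344.800 and Q₂ = 4560.35/10.69 = 426.600 (equivalently, work directly with expenditure since P cancels).
Midpoint %ΔQ = (4560.35 − 3685.91)/4123.13 = 0.21208; midpoint %ΔI = (14780 − 13100)/13940 = 0.12052.
η = 0.21208 / 0.12052 = 1.760.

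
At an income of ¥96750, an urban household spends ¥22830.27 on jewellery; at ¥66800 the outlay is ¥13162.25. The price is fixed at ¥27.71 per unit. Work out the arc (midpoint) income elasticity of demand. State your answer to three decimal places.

1.467

With a constant price, Q₁ = 22830.27/27.71 = 823.900 and Q₂ = 13162.25/27.71 = 475.000 (equivalently, work directly with expenditure since P cancels).
Midpoint %ΔQ = (13162.25 − 22830.27)/17996.26 = -0.53722; midpoint %ΔI = (66800 − 96750)/81775 = -0.36625.
η = -0.53722 / -0.36625 = 1.467.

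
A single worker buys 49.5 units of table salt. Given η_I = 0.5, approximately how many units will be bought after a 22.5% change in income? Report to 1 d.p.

55.1

%ΔQ ≈ η × %ΔI = 0.5 × 22.5% = 11.25%.
New Q ≈ 49.5 × (1 + 0.1125) = 55.1.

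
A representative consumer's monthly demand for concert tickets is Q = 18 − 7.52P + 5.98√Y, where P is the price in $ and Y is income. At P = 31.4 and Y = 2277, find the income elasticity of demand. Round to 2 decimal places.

At P = 31.4, Y = 2277: Q = 67.225.
Holding P constant, ∂Q/∂Y = 5.98/(2√Y) = 0.0626599.
η_Y = (∂Q/∂Y)·(Y/Q) = 0.0626599 × (2277/67.225) = 2.12.

2.12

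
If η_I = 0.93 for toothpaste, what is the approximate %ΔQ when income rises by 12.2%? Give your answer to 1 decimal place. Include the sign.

11.3%

%ΔQ ≈ η × %ΔI = 0.93 × 12.2% = 11.3%.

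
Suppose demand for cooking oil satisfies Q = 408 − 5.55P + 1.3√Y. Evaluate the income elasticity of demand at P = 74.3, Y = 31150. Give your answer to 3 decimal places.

0.510

At P = 74.3, Y = 31150: Q = 225.077.
Holding P constant, ∂Q/∂Y = 1.3/(2√Y) = 0.00368285.
η_Y = (∂Q/∂Y)·(Y/Q) = 0.00368285 × (31150/225.077) = 0.510.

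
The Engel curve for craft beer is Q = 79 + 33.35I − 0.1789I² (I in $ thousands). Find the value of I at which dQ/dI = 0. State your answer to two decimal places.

93.21

dQ/dI = 33.35 − 0.3578I.
The good is inferior where dQ/dI < 0. Setting dQ/dI = 0 gives I = 33.35 / 0.3578 = 93.21.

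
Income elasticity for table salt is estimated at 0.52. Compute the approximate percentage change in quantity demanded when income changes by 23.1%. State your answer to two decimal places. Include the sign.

12.01%

%ΔQ ≈ η × %ΔI = 0.52 × 23.1% = 12.01%.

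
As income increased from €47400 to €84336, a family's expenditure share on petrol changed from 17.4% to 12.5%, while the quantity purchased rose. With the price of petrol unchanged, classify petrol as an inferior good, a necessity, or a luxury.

Quantity rises but the budget share falls as income rises, so 0 < η < 1.

necessity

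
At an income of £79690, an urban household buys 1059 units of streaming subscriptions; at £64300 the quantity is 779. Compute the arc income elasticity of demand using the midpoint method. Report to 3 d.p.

1.425

ΔQ = 779 − 1059 = -280; midpoint Q̄ = (1059 + 779)/2 = 919.
ΔI = 64300 − 79690 = -15390; midpoint Ī = (79690 + 64300)/2 = 71995.
η = (ΔQ/Q̄) ÷ (ΔI/Ī) = (-280/919) ÷ (-15390/71995) = 1.425.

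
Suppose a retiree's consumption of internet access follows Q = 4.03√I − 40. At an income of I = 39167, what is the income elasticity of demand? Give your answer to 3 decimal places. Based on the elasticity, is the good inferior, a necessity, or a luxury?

At I = 39167: Q = 757.563.
dQ/dI = 4.03/(2√I) = 0.0101816 at this income.
η = (dQ/dI)·(I/Q) = 0.0101816 × (39167/757.563) = 0.526.
Since 0 < η < 1, the good is a necessity.

0.526 (necessity)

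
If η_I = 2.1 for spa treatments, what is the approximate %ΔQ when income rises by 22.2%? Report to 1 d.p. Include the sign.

%ΔQ ≈ η × %ΔI = 2.1 × 22.2% = 46.6%.

46.6%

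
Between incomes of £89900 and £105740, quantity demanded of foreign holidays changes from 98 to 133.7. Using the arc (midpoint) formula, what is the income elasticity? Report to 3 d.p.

ΔQ = 133.7 − 98 = 35.7; midpoint Q̄ = (98 + 133.7)/2 = 115.85.
ΔI = 105740 − 89900 = 15840; midpoint Ī = (89900 + 105740)/2 = 97820.
η = (ΔQ/Q̄) ÷ (ΔI/Ī) = (35.7/115.85) ÷ (15840/97820) = 1.903.

1.903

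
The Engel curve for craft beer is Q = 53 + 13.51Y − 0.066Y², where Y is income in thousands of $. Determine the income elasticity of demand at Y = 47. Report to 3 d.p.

0.633

At Y = 47: Q = 542.1760.
dQ/dY = 13.51 − 0.132Y = 7.30600.
η = (dQ/dY)·(Y/Q) = 7.30600 × (47/542.1760) = 0.633.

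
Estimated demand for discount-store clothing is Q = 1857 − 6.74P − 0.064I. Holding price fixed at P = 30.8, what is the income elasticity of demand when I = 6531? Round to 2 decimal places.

-0.34

At P = 30.8, I = 6531: Q = 1231.424.
Holding P constant, ∂Q/∂I = −0.064.
η_I = (∂Q/∂I)·(I/Q) = -0.064 × (6531/1231.424) = -0.34.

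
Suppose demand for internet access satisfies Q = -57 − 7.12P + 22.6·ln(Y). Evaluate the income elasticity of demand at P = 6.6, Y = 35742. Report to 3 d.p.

0.170

At P = 6.6, Y = 35742: Q = 132.948.
Holding P constant, ∂Q/∂Y = 22.6/Y = 0.000632309.
η_Y = (∂Q/∂Y)·(Y/Q) = 0.000632309 × (35742/132.948) = 0.170.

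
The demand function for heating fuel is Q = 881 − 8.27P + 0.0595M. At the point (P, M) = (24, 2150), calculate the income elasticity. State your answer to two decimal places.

At P = 24, M = 2150: Q = 810.445.
Holding P constant, ∂Q/∂M = 0.0595.
η_M = (∂Q/∂M)·(M/Q) = 0.0595 × (2150/810.445) = 0.16.

0.16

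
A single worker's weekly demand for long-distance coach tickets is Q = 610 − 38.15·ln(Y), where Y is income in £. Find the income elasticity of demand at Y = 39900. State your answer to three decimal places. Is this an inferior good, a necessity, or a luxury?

At Y = 39900: Q = 205.834.
dQ/dY = -38.15/Y = -0.00095614 at this income.
η = (dQ/dY)·(Y/Q) = -0.00095614 × (39900/205.834) = -0.185.
Since η < 0, the good is an inferior good.

-0.185 (inferior good)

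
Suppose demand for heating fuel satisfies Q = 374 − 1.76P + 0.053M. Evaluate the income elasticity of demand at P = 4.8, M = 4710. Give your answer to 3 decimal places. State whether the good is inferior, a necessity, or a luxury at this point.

At P = 4.8, M = 4710: Q = 615.182.
Holding P constant, ∂Q/∂M = 0.053.
η_M = (∂Q/∂M)·(M/Q) = 0.053 × (4710/615.182) = 0.406.
Since 0 < η < 1, this is a necessity.

0.406 (necessity)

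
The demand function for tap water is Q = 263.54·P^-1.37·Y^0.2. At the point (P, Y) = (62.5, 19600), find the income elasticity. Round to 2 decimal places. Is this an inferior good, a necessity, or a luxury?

0.20 (necessity)

For a multiplicative demand Q = A·P^α·Y^β, the income elasticity is β everywhere.
Here β = 0.2, so η = 0.20.
Since 0 < η < 1, this is a necessity.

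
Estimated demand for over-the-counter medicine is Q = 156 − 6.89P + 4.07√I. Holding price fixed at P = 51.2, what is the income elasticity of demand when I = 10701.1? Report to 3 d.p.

At P = 51.2, I = 10701.1: Q = 224.258.
Holding P constant, ∂Q/∂I = 4.07/(2√I) = 0.0196721.
η_I = (∂Q/∂I)·(I/Q) = 0.0196721 × (10701.1/224.258) = 0.939.

0.939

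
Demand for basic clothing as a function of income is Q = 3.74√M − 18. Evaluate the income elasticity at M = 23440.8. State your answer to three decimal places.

0.516

At M = 23440.8: Q = 554.609.
dQ/dM = 3.74/(2√M) = 0.0122139 at this income.
η = (dQ/dM)·(M/Q) = 0.0122139 × (23440.8/554.609) = 0.516.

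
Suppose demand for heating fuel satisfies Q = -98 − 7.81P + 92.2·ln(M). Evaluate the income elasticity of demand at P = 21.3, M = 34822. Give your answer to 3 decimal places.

At P = 21.3, M = 34822: Q = 699.875.
Holding P constant, ∂Q/∂M = 92.2/M = 0.00264775.
η_M = (∂Q/∂M)·(M/Q) = 0.00264775 × (34822/699.875) = 0.132.

0.132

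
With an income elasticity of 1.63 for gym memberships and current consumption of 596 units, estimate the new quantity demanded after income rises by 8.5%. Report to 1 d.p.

%ΔQ ≈ η × %ΔI = 1.63 × 8.5% = 13.855%.
New Q ≈ 596 × (1 + 0.13855) = 678.6.

678.6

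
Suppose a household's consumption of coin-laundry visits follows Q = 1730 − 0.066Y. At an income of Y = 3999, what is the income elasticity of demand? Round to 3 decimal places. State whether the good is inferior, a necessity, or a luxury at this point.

-0.180 (inferior good)

At Y = 3999: Q = 1466.066.
dQ/dY = −0.066.
η = (dQ/dY)·(Y/Q) = -0.066 × (3999/1466.066) = -0.180.
Since η < 0, the good is an inferior good.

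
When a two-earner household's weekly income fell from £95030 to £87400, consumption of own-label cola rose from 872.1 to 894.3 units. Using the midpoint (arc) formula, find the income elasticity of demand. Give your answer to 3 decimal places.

ΔQ = 894.3 − 872.1 = 22.2; midpoint Q̄ = (872.1 + 894.3)/2 = 883.2.
ΔI = 87400 − 95030 = -7630; midpoint Ī = (95030 + 87400)/2 = 91215.
η = (ΔQ/Q̄) ÷ (ΔI/Ī) = (22.2/883.2) ÷ (-7630/91215) = -0.300.

-0.300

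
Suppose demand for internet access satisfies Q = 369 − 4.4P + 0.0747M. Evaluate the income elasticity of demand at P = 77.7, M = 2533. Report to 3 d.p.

At P = 77.7, M = 2533: Q = 216.335.
Holding P constant, ∂Q/∂M = 0.0747.
η_M = (∂Q/∂M)·(M/Q) = 0.0747 × (2533/216.335) = 0.875.

0.875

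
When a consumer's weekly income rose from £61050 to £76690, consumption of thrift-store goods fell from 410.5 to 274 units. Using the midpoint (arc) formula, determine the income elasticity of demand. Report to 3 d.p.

-1.756

ΔQ = 274 − 410.5 = -136.5; midpoint Q̄ = (410.5 + 274)/2 = 342.25.
ΔI = 76690 − 61050 = 15640; midpoint Ī = (61050 + 76690)/2 = 68870.
η = (ΔQ/Q̄) ÷ (ΔI/Ī) = (-136.5/342.25) ÷ (15640/68870) = -1.756.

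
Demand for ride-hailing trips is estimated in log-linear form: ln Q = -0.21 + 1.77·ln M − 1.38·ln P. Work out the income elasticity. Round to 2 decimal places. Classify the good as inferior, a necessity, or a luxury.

1.77 (luxury)

In a log-linear demand, the coefficient on ln M is the income elasticity.
So η = 1.77.
η > 1 ⇒ luxury.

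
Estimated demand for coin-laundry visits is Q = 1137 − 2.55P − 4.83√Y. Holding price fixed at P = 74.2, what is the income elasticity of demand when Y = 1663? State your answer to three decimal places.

-0.131

At P = 74.2, Y = 1663: Q = 750.823.
Holding P constant, ∂Q/∂Y = -4.83/(2√Y) = -0.0592204.
η_Y = (∂Q/∂Y)·(Y/Q) = -0.0592204 × (1663/750.823) = -0.131.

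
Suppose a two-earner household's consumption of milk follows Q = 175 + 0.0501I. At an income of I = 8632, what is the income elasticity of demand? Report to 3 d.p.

0.712

At I = 8632: Q = 607.463.
dQ/dI = 0.0501.
η = (dQ/dI)·(I/Q) = 0.0501 × (8632/607.463) = 0.712.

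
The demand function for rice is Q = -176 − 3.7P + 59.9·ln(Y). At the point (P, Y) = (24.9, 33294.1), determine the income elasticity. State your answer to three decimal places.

0.168

At P = 24.9, Y = 33294.1: Q = 355.617.
Holding P constant, ∂Q/∂Y = 59.9/Y = 0.00179912.
η_Y = (∂Q/∂Y)·(Y/Q) = 0.00179912 × (33294.1/355.617) = 0.168.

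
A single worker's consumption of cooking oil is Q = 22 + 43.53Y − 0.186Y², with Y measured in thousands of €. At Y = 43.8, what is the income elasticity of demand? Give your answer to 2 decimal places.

0.76

At Y = 43.8: Q = 1571.7842.
dQ/dY = 43.53 − 0.372Y = 27.23640.
η = (dQ/dY)·(Y/Q) = 27.23640 × (43.8/1571.7842) = 0.76.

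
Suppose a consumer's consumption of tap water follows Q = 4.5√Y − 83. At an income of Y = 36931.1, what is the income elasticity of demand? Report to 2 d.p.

At Y = 36931.1: Q = 781.786.
dQ/dY = 4.5/(2√Y) = 0.0117081 at this income.
η = (dQ/dY)·(Y/Q) = 0.0117081 × (36931.1/781.786) = 0.55.

0.55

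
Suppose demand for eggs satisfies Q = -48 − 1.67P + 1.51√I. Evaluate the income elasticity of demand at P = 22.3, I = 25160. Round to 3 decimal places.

At P = 22.3, I = 25160: Q = 154.274.
Holding P constant, ∂Q/∂I = 1.51/(2√I) = 0.00475983.
η_I = (∂Q/∂I)·(I/Q) = 0.00475983 × (25160/154.274) = 0.776.

0.776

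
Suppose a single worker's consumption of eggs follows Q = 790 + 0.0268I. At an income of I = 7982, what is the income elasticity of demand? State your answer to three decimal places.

At I = 7982: Q = 1003.918.
dQ/dI = 0.0268.
η = (dQ/dI)·(I/Q) = 0.0268 × (7982/1003.918) = 0.213.

0.213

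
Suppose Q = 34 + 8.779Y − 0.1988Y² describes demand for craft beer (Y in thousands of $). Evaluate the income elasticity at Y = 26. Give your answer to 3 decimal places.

At Y = 26: Q = 127.8652.
dQ/dY = 8.779 − 0.3976Y = -1.55860.
η = (dQ/dY)·(Y/Q) = -1.55860 × (26/127.8652) = -0.317.

-0.317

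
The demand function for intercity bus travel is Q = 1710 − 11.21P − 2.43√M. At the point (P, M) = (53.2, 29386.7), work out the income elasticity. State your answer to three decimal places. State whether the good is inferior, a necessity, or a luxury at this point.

-0.299 (inferior good)

At P = 53.2, M = 29386.7: Q = 697.064.
Holding P constant, ∂Q/∂M = -2.43/(2√M) = -0.00708763.
η_M = (∂Q/∂M)·(M/Q) = -0.00708763 × (29386.7/697.064) = -0.299.
Since η < 0, this is an inferior good.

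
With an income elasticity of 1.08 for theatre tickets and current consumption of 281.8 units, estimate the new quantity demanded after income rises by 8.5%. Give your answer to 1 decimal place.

%ΔQ ≈ η × %ΔI = 1.08 × 8.5% = 9.18%.
New Q ≈ 281.8 × (1 + 0.0918) = 307.7.

307.7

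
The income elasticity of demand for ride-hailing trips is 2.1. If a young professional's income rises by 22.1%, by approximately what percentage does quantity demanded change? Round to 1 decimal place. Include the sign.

%ΔQ ≈ η × %ΔI = 2.1 × 22.1% = 46.4%.

46.4%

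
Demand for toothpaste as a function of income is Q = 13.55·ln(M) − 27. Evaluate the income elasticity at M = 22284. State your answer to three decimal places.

0.125

At M = 22284: Q = 108.658.
dQ/dM = 13.55/M = 0.00060806 at this income.
η = (dQ/dM)·(M/Q) = 0.00060806 × (22284/108.658) = 0.125.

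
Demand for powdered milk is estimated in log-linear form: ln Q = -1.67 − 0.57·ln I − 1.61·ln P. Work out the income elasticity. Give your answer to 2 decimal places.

-0.57

In a log-linear demand, the coefficient on ln I is the income elasticity.
So η = -0.57.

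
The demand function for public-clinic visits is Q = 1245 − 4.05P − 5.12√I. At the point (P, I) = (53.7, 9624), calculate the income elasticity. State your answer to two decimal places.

-0.48

At P = 53.7, I = 9624: Q = 525.233.
Holding P constant, ∂Q/∂I = -5.12/(2√I) = -0.0260953.
η_I = (∂Q/∂I)·(I/Q) = -0.0260953 × (9624/525.233) = -0.48.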